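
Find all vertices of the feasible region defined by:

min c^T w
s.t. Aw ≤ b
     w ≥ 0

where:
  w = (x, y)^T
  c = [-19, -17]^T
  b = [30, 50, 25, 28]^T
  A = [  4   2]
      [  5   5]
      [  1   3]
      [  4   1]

(0, 0), (7, 0), (6.5, 2), (5, 5), (2.5, 7.5), (0, 8.333)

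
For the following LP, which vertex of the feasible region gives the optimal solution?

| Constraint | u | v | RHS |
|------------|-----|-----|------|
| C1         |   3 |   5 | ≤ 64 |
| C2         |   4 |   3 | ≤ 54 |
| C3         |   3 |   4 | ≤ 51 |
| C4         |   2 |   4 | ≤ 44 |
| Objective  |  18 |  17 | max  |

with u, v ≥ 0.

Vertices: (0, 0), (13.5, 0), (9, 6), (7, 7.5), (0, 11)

Evaluate the objective at each vertex of the feasible region:
  z(0, 0) = 0
  z(13.5, 0) = 243
  z(9, 6) = 264  ←
  z(7, 7.5) = 253.5
  z(0, 11) = 187
The maximum is at u = 9, v = 6.

(9, 6)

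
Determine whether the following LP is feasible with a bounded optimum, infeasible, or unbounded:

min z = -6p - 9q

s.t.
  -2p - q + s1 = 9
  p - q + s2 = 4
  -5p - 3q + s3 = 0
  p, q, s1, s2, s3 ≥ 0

Unbounded (objective can decrease without bound)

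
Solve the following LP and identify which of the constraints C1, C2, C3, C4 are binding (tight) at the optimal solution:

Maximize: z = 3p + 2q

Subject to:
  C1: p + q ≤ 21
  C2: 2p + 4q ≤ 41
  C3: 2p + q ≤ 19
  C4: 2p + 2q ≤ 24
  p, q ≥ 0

At p = 7, q = 5, compute slack b - a·x for each constraint:
  C1: 21 − 12 = 9  (slack)
  C2: 41 − 34 = 7  (slack)
  C3: 19 − 19 = 0  (binding)
  C4: 24 − 24 = 0  (binding)

Optimal: p = 7, q = 5
Binding: C3, C4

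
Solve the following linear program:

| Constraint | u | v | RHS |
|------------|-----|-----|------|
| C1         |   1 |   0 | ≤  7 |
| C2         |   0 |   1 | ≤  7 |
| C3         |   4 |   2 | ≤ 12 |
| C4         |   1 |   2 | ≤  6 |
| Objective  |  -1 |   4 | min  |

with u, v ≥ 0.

Evaluate the objective at each vertex of the feasible region:
  z(0, 0) = 0
  z(3, 0) = -3  ←
  z(2, 2) = 6
  z(0, 3) = 12
The minimum is at u = 3, v = 0.

u = 3, v = 0, z = -3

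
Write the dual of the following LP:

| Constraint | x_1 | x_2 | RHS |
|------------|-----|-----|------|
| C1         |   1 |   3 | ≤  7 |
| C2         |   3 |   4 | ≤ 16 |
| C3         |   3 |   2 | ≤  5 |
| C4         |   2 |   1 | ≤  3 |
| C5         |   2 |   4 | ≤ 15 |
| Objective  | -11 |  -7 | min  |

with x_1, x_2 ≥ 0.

Primal min cᵀx s.t. Ax ≤ b, x ≥ 0  →  Dual max −bᵀy s.t. Aᵀy ≥ −c, y ≥ 0.

Maximize: z = -7y1 - 16y2 - 5y3 - 3y4 - 15y5

Subject to:
  y1 + 3y2 + 3y3 + 2y4 + 2y5 ≥ 11
  3y1 + 4y2 + 2y3 + y4 + 4y5 ≥ 7
  y1, y2, y3, y4, y5 ≥ 0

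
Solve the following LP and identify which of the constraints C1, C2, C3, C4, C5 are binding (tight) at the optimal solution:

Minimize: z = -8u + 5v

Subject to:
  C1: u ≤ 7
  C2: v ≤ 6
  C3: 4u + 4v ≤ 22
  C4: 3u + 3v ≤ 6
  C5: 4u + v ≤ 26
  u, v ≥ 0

At u = 2, v = 0, compute slack b - a·x for each constraint:
  C1: 7 − 2 = 5  (slack)
  C2: 6 − 0 = 6  (slack)
  C3: 22 − 8 = 14  (slack)
  C4: 6 − 6 = 0  (binding)
  C5: 26 − 8 = 18  (slack)

Optimal: u = 2, v = 0
Binding: C4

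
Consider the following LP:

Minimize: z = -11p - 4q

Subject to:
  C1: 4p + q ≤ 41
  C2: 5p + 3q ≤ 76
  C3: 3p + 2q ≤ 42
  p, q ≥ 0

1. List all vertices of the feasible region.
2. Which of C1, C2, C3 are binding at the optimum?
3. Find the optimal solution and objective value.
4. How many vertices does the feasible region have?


1. (0, 0), (10.25, 0), (8, 9), (0, 21)
2. C1, C3
3. p = 8, q = 9, z = -124
4. 4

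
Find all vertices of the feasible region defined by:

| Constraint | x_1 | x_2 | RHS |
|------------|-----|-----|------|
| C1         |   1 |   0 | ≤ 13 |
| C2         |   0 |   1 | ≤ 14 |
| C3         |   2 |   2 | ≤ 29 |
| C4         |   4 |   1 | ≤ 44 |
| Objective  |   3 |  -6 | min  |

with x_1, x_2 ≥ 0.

(0, 0), (11, 0), (9.833, 4.667), (0.5, 14), (0, 14)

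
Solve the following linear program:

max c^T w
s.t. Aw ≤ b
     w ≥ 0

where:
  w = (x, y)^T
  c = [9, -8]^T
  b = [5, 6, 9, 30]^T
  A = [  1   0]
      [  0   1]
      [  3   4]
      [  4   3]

Evaluate the objective at each vertex of the feasible region:
  z(0, 0) = 0
  z(3, 0) = 27  ←
  z(0, 2.25) = -18
The maximum is at x = 3, y = 0.

x = 3, y = 0, z = 27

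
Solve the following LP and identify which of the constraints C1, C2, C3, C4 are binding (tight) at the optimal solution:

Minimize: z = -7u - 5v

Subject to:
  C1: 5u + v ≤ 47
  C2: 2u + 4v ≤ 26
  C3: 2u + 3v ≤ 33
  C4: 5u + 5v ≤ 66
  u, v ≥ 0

At u = 9, v = 2, compute slack b - a·x for each constraint:
  C1: 47 − 47 = 0  (binding)
  C2: 26 − 26 = 0  (binding)
  C3: 33 − 24 = 9  (slack)
  C4: 66 − 55 = 11  (slack)

Optimal: u = 9, v = 2
Binding: C1, C2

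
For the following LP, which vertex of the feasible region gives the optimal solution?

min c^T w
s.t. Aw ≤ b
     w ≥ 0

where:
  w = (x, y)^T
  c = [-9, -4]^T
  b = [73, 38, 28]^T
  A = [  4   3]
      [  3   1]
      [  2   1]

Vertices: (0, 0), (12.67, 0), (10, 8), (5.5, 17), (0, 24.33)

Evaluate the objective at each vertex of the feasible region:
  z(0, 0) = 0
  z(12.67, 0) = -114
  z(10, 8) = -122  ←
  z(5.5, 17) = -117.5
  z(0, 24.33) = -97.33
The minimum is at x = 10, y = 8.

(10, 8)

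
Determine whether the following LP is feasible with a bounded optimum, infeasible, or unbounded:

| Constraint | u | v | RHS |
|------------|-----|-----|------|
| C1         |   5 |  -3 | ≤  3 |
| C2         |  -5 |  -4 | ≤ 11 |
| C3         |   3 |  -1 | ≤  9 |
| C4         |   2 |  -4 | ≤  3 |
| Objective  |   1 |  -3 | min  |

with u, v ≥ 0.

Unbounded (objective can decrease without bound)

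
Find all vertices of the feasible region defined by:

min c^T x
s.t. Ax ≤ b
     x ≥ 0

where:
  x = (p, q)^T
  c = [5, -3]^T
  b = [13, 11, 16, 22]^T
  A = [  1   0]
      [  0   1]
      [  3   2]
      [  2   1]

(0, 0), (5.333, 0), (0, 8)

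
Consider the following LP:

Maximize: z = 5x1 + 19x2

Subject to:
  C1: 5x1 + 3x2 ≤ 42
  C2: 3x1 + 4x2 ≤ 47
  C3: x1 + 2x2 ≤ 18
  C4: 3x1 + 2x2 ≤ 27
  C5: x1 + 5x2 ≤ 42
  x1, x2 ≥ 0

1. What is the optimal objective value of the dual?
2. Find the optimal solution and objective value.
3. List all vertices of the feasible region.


1. 162
2. x1 = 2, x2 = 8, z = 162
3. (0, 0), (8.4, 0), (4.286, 6.857), (2, 8), (0, 8.4)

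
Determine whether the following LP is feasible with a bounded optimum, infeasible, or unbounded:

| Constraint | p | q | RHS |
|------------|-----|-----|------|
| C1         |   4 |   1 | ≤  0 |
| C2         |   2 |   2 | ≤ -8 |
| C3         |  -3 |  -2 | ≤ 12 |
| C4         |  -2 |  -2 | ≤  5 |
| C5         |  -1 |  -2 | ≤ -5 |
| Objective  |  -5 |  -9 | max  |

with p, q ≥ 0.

Infeasible (no feasible solution exists)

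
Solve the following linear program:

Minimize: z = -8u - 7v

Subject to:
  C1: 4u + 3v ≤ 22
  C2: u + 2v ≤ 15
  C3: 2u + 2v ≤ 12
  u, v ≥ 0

Evaluate the objective at each vertex of the feasible region:
  z(0, 0) = 0
  z(5.5, 0) = -44
  z(4, 2) = -46  ←
  z(0, 6) = -42
The minimum is at u = 4, v = 2.

u = 4, v = 2, z = -46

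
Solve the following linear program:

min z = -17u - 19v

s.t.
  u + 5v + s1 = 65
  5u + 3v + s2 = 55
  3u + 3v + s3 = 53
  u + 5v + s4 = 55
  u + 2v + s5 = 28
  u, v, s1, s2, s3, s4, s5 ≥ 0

Evaluate the objective at each vertex of the feasible region:
  z(0, 0) = 0
  z(11, 0) = -187
  z(5, 10) = -275  ←
  z(0, 11) = -209
The minimum is at u = 5, v = 10.

u = 5, v = 10, z = -275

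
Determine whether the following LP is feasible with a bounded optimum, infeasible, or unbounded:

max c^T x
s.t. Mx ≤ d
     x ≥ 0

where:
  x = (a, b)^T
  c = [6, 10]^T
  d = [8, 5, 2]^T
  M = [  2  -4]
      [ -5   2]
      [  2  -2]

Unbounded (objective can increase without bound)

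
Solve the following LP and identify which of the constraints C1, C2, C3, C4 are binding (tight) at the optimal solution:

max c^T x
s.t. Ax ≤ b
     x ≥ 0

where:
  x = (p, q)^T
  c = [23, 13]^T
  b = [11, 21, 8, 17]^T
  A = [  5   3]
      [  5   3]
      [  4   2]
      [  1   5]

At p = 1, q = 2, compute slack b - a·x for each constraint:
  C1: 11 − 11 = 0  (binding)
  C2: 21 − 11 = 10  (slack)
  C3: 8 − 8 = 0  (binding)
  C4: 17 − 11 = 6  (slack)

Optimal: p = 1, q = 2
Binding: C1, C3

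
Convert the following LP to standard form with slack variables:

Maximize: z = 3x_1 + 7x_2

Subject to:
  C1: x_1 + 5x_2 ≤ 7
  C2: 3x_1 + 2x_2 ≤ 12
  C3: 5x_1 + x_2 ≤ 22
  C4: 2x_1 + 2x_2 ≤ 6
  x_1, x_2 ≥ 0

max z = 3x_1 + 7x_2

s.t.
  x_1 + 5x_2 + s1 = 7
  3x_1 + 2x_2 + s2 = 12
  5x_1 + x_2 + s3 = 22
  2x_1 + 2x_2 + s4 = 6
  x_1, x_2, s1, s2, s3, s4 ≥ 0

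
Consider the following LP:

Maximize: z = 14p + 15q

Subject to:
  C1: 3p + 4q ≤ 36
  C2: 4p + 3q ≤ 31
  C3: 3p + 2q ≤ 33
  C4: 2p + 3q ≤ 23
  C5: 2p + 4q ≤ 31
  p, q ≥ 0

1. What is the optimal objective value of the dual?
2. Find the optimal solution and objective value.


1. 131
2. p = 4, q = 5, z = 131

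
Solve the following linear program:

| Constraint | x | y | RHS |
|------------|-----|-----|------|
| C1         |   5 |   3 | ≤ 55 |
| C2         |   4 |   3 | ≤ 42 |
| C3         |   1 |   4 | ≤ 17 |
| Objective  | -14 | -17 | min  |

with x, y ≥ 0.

Evaluate the objective at each vertex of the feasible region:
  z(0, 0) = 0
  z(10.5, 0) = -147
  z(9, 2) = -160  ←
  z(0, 4.25) = -72.25
The minimum is at x = 9, y = 2.

x = 9, y = 2, z = -160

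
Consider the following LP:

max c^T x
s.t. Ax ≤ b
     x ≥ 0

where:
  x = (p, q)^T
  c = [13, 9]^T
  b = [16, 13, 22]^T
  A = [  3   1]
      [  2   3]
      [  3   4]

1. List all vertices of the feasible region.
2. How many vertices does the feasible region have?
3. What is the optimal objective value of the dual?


1. (0, 0), (5.333, 0), (5, 1), (0, 4.333)
2. 4
3. 74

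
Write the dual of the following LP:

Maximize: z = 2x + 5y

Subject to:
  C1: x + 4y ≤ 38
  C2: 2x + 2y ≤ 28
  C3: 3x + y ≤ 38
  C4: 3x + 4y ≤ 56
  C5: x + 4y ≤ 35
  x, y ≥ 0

Primal max cᵀx s.t. Ax ≤ b, x ≥ 0  →  Dual min bᵀy s.t. Aᵀy ≥ c, y ≥ 0.

Minimize: z = 38y1 + 28y2 + 38y3 + 56y4 + 35y5

Subject to:
  y1 + 2y2 + 3y3 + 3y4 + y5 ≥ 2
  4y1 + 2y2 + y3 + 4y4 + 4y5 ≥ 5
  y1, y2, y3, y4, y5 ≥ 0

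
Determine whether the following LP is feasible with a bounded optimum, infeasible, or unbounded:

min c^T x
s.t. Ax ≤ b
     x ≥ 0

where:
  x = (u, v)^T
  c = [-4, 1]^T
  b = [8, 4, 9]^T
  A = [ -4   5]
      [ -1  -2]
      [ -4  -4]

Unbounded (objective can decrease without bound)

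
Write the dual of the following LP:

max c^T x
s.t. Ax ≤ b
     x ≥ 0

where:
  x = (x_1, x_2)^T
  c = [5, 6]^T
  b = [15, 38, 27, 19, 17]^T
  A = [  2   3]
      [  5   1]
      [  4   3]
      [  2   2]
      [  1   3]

Primal max cᵀx s.t. Ax ≤ b, x ≥ 0  →  Dual min bᵀy s.t. Aᵀy ≥ c, y ≥ 0.

Minimize: z = 15y1 + 38y2 + 27y3 + 19y4 + 17y5

Subject to:
  2y1 + 5y2 + 4y3 + 2y4 + y5 ≥ 5
  3y1 + y2 + 3y3 + 2y4 + 3y5 ≥ 6
  y1, y2, y3, y4, y5 ≥ 0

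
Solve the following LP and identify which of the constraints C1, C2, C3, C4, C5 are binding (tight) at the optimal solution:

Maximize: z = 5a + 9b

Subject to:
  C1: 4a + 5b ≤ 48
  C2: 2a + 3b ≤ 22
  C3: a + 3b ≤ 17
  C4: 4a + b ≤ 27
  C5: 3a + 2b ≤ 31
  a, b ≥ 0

At a = 5, b = 4, compute slack b - a·x for each constraint:
  C1: 48 − 40 = 8  (slack)
  C2: 22 − 22 = 0  (binding)
  C3: 17 − 17 = 0  (binding)
  C4: 27 − 24 = 3  (slack)
  C5: 31 − 23 = 8  (slack)

Optimal: a = 5, b = 4
Binding: C2, C3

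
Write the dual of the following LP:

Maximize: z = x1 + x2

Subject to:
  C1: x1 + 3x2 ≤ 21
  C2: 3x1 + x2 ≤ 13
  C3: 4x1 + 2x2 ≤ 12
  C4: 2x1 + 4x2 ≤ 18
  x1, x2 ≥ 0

Primal max cᵀx s.t. Ax ≤ b, x ≥ 0  →  Dual min bᵀy s.t. Aᵀy ≥ c, y ≥ 0.

Minimize: z = 21y1 + 13y2 + 12y3 + 18y4

Subject to:
  y1 + 3y2 + 4y3 + 2y4 ≥ 1
  3y1 + y2 + 2y3 + 4y4 ≥ 1
  y1, y2, y3, y4 ≥ 0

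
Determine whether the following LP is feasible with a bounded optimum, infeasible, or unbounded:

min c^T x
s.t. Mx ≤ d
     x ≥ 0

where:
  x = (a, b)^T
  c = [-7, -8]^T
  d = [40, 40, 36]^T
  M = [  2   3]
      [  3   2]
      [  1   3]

Feasible with a bounded optimal solution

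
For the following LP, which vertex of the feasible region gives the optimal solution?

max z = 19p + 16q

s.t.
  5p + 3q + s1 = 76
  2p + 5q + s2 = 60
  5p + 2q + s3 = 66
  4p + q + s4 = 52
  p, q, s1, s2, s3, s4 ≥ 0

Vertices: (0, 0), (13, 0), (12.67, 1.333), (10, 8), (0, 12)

Evaluate the objective at each vertex of the feasible region:
  z(0, 0) = 0
  z(13, 0) = 247
  z(12.67, 1.333) = 262
  z(10, 8) = 318  ←
  z(0, 12) = 192
The maximum is at p = 10, q = 8.

(10, 8)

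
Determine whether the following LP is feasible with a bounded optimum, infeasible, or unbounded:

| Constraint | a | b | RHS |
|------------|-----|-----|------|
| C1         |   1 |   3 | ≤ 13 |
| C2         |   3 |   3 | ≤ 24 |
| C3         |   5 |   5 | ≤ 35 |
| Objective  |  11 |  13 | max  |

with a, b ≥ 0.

Feasible with a bounded optimal solution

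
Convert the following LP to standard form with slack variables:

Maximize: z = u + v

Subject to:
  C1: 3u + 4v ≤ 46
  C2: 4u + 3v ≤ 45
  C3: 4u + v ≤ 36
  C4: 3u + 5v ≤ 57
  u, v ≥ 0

max z = u + v

s.t.
  3u + 4v + s1 = 46
  4u + 3v + s2 = 45
  4u + v + s3 = 36
  3u + 5v + s4 = 57
  u, v, s1, s2, s3, s4 ≥ 0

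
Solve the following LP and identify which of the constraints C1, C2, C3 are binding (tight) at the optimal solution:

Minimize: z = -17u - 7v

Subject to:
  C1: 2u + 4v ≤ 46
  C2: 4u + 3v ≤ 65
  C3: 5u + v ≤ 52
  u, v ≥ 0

At u = 9, v = 7, compute slack b - a·x for each constraint:
  C1: 46 − 46 = 0  (binding)
  C2: 65 − 57 = 8  (slack)
  C3: 52 − 52 = 0  (binding)

Optimal: u = 9, v = 7
Binding: C1, C3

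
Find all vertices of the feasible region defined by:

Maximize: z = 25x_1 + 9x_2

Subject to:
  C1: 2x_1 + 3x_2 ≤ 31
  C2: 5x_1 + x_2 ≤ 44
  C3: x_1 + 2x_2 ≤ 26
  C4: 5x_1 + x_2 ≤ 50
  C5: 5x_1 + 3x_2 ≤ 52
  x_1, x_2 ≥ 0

(0, 0), (8.8, 0), (8, 4), (7, 5.667), (0, 10.33)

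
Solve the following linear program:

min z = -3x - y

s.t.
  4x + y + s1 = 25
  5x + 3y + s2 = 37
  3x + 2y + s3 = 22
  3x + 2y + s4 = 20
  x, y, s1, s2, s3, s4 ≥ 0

Evaluate the objective at each vertex of the feasible region:
  z(0, 0) = 0
  z(6.25, 0) = -18.75
  z(6, 1) = -19  ←
  z(0, 10) = -10
The minimum is at x = 6, y = 1.

x = 6, y = 1, z = -19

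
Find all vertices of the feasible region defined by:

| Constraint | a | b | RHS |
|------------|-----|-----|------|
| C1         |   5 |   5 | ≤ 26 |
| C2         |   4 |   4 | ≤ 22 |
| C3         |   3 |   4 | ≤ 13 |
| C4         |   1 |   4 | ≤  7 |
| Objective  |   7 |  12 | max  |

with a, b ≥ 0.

(0, 0), (4.333, 0), (3, 1), (0, 1.75)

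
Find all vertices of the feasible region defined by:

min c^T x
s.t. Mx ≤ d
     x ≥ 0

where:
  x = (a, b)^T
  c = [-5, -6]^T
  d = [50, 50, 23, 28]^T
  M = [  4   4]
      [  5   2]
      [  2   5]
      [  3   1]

(0, 0), (9.333, 0), (9, 1), (0, 4.6)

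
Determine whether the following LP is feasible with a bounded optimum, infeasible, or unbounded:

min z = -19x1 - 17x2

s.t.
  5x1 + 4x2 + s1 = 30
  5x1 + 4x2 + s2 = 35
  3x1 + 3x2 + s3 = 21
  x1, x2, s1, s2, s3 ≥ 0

Feasible with a bounded optimal solution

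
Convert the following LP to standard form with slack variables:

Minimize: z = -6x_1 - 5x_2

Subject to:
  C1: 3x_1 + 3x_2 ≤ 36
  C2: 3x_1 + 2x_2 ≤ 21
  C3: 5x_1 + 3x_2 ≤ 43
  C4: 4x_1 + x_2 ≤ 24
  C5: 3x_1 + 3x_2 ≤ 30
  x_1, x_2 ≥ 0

min z = -6x_1 - 5x_2

s.t.
  3x_1 + 3x_2 + s1 = 36
  3x_1 + 2x_2 + s2 = 21
  5x_1 + 3x_2 + s3 = 43
  4x_1 + x_2 + s4 = 24
  3x_1 + 3x_2 + s5 = 30
  x_1, x_2, s1, s2, s3, s4, s5 ≥ 0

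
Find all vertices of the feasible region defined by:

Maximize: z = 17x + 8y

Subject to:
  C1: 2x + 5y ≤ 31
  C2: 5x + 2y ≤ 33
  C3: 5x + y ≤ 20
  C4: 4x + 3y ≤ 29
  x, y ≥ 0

(0, 0), (4, 0), (3, 5), (0, 6.2)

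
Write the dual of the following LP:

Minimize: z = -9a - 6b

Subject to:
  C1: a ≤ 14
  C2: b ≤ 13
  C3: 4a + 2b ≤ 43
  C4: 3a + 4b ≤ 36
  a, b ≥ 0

Primal min cᵀx s.t. Ax ≤ b, x ≥ 0  →  Dual max −bᵀy s.t. Aᵀy ≥ −c, y ≥ 0.

Maximize: z = -14y1 - 13y2 - 43y3 - 36y4

Subject to:
  y1 + 4y3 + 3y4 ≥ 9
  y2 + 2y3 + 4y4 ≥ 6
  y1, y2, y3, y4 ≥ 0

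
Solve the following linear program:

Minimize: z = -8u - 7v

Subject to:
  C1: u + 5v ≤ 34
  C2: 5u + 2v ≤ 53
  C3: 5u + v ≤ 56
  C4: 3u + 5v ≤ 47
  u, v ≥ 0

Evaluate the objective at each vertex of the feasible region:
  z(0, 0) = 0
  z(10.6, 0) = -84.8
  z(9, 4) = -100  ←
  z(6.5, 5.5) = -90.5
  z(0, 6.8) = -47.6
The minimum is at u = 9, v = 4.

u = 9, v = 4, z = -100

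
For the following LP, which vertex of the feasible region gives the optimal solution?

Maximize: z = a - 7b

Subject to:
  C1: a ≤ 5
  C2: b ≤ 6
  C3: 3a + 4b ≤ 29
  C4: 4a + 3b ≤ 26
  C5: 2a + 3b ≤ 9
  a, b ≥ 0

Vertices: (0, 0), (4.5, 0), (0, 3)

Evaluate the objective at each vertex of the feasible region:
  z(0, 0) = 0
  z(4.5, 0) = 4.5  ←
  z(0, 3) = -21
The maximum is at a = 4.5, b = 0.

(4.5, 0)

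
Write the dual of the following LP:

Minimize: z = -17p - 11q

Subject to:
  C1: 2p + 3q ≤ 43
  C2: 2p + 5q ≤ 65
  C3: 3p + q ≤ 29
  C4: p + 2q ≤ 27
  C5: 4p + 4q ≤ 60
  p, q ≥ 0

Primal min cᵀx s.t. Ax ≤ b, x ≥ 0  →  Dual max −bᵀy s.t. Aᵀy ≥ −c, y ≥ 0.

Maximize: z = -43y1 - 65y2 - 29y3 - 27y4 - 60y5

Subject to:
  2y1 + 2y2 + 3y3 + y4 + 4y5 ≥ 17
  3y1 + 5y2 + y3 + 2y4 + 4y5 ≥ 11
  y1, y2, y3, y4, y5 ≥ 0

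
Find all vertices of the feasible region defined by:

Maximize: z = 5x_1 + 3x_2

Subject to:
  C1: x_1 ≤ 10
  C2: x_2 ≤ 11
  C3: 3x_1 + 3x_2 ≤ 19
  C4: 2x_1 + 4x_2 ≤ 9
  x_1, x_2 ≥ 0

(0, 0), (4.5, 0), (0, 2.25)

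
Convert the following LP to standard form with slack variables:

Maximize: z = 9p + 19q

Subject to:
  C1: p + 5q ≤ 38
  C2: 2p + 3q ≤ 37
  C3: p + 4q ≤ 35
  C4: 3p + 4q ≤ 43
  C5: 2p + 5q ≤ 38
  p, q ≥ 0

max z = 9p + 19q

s.t.
  p + 5q + s1 = 38
  2p + 3q + s2 = 37
  p + 4q + s3 = 35
  3p + 4q + s4 = 43
  2p + 5q + s5 = 38
  p, q, s1, s2, s3, s4, s5 ≥ 0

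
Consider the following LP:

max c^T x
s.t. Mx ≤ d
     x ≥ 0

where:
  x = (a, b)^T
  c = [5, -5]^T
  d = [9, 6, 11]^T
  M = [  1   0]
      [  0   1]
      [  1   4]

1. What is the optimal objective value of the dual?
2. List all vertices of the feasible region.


1. 45
2. (0, 0), (9, 0), (9, 0.5), (0, 2.75)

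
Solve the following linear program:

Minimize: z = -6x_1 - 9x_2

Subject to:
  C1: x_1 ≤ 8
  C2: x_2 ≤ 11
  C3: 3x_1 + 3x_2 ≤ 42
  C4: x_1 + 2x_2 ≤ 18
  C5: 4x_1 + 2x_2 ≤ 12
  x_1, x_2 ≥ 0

Evaluate the objective at each vertex of the feasible region:
  z(0, 0) = 0
  z(3, 0) = -18
  z(0, 6) = -54  ←
The minimum is at x_1 = 0, x_2 = 6.

x_1 = 0, x_2 = 6, z = -54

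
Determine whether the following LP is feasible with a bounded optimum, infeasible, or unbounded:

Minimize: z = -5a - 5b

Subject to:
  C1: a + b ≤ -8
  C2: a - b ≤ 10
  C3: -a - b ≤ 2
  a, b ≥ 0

Infeasible (no feasible solution exists)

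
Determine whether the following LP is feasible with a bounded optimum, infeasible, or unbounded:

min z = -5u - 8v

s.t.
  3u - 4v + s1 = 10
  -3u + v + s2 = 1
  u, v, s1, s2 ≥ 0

Unbounded (objective can decrease without bound)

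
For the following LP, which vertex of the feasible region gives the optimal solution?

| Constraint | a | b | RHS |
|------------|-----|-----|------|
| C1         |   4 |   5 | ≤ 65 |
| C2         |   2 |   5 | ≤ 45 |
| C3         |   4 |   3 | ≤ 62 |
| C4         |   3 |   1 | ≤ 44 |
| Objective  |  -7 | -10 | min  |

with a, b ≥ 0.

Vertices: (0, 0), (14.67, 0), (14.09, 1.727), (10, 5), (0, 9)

Evaluate the objective at each vertex of the feasible region:
  z(0, 0) = 0
  z(14.67, 0) = -102.7
  z(14.09, 1.727) = -115.9
  z(10, 5) = -120  ←
  z(0, 9) = -90
The minimum is at a = 10, b = 5.

(10, 5)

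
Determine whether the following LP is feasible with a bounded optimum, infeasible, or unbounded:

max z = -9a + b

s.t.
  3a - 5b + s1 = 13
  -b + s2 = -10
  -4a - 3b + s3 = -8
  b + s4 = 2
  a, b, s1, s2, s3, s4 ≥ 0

Infeasible (no feasible solution exists)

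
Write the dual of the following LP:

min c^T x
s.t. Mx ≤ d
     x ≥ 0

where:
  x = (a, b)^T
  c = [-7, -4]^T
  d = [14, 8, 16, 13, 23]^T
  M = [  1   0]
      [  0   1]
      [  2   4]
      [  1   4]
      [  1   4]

Primal min cᵀx s.t. Ax ≤ b, x ≥ 0  →  Dual max −bᵀy s.t. Aᵀy ≥ −c, y ≥ 0.

Maximize: z = -14y1 - 8y2 - 16y3 - 13y4 - 23y5

Subject to:
  y1 + 2y3 + y4 + y5 ≥ 7
  y2 + 4y3 + 4y4 + 4y5 ≥ 4
  y1, y2, y3, y4, y5 ≥ 0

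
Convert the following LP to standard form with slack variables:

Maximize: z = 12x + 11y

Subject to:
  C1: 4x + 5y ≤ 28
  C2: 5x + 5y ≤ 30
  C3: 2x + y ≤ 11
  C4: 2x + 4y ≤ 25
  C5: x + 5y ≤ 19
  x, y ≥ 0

max z = 12x + 11y

s.t.
  4x + 5y + s1 = 28
  5x + 5y + s2 = 30
  2x + y + s3 = 11
  2x + 4y + s4 = 25
  x + 5y + s5 = 19
  x, y, s1, s2, s3, s4, s5 ≥ 0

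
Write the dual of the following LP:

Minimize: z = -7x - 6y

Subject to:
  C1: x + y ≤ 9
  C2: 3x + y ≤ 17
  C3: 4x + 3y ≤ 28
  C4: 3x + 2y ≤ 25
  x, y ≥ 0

Primal min cᵀx s.t. Ax ≤ b, x ≥ 0  →  Dual max −bᵀy s.t. Aᵀy ≥ −c, y ≥ 0.

Maximize: z = -9y1 - 17y2 - 28y3 - 25y4

Subject to:
  y1 + 3y2 + 4y3 + 3y4 ≥ 7
  y1 + y2 + 3y3 + 2y4 ≥ 6
  y1, y2, y3, y4 ≥ 0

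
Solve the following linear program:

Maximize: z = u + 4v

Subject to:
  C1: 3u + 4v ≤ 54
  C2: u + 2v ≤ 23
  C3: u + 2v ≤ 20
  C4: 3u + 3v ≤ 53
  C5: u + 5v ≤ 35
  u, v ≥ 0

Evaluate the objective at each vertex of the feasible region:
  z(0, 0) = 0
  z(17.67, 0) = 17.67
  z(16.67, 1) = 20.67
  z(14, 3) = 26
  z(10, 5) = 30  ←
  z(0, 7) = 28
The maximum is at u = 10, v = 5.

u = 10, v = 5, z = 30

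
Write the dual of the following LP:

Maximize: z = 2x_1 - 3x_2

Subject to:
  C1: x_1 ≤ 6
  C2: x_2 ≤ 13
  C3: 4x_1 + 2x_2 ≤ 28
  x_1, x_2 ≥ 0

Primal max cᵀx s.t. Ax ≤ b, x ≥ 0  →  Dual min bᵀy s.t. Aᵀy ≥ c, y ≥ 0.

Minimize: z = 6y1 + 13y2 + 28y3

Subject to:
  y1 + 4y3 ≥ 2
  y2 + 2y3 ≥ -3
  y1, y2, y3 ≥ 0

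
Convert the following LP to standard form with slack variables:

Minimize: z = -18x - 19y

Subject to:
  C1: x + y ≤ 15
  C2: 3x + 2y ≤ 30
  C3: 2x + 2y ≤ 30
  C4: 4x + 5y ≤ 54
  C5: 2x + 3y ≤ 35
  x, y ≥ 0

min z = -18x - 19y

s.t.
  x + y + s1 = 15
  3x + 2y + s2 = 30
  2x + 2y + s3 = 30
  4x + 5y + s4 = 54
  2x + 3y + s5 = 35
  x, y, s1, s2, s3, s4, s5 ≥ 0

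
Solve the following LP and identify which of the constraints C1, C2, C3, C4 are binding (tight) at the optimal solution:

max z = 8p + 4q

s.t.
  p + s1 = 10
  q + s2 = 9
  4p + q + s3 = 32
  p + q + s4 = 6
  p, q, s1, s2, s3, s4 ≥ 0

At p = 6, q = 0, compute slack b - a·x for each constraint:
  C1: 10 − 6 = 4  (slack)
  C2: 9 − 0 = 9  (slack)
  C3: 32 − 24 = 8  (slack)
  C4: 6 − 6 = 0  (binding)

Optimal: p = 6, q = 0
Binding: C4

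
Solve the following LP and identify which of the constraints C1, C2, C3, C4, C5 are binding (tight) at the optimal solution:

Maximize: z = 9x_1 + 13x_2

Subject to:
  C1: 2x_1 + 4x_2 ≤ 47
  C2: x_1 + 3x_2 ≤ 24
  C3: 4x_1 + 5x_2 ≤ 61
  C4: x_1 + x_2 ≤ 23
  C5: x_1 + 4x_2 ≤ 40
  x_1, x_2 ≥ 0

At x_1 = 9, x_2 = 5, compute slack b - a·x for each constraint:
  C1: 47 − 38 = 9  (slack)
  C2: 24 − 24 = 0  (binding)
  C3: 61 − 61 = 0  (binding)
  C4: 23 − 14 = 9  (slack)
  C5: 40 − 29 = 11  (slack)

Optimal: x_1 = 9, x_2 = 5
Binding: C2, C3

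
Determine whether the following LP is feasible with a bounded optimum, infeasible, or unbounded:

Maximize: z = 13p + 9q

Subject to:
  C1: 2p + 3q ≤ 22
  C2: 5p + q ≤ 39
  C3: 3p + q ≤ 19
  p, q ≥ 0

Feasible with a bounded optimal solution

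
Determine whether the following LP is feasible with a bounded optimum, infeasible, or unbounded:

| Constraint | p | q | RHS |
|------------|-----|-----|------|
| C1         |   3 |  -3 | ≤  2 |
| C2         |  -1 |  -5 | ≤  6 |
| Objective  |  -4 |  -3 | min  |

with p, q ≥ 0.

Unbounded (objective can decrease without bound)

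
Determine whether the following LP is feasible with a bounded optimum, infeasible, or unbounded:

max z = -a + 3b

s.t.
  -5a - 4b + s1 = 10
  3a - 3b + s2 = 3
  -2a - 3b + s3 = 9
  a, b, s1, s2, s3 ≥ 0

Unbounded (objective can increase without bound)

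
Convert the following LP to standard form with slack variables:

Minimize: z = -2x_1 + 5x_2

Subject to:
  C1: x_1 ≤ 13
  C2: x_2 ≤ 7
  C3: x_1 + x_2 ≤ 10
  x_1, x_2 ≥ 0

min z = -2x_1 + 5x_2

s.t.
  x_1 + s1 = 13
  x_2 + s2 = 7
  x_1 + x_2 + s3 = 10
  x_1, x_2, s1, s2, s3 ≥ 0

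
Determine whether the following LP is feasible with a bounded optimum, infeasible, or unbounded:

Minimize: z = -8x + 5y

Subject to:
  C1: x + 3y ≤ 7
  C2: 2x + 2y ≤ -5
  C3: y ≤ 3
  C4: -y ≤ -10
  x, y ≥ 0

Infeasible (no feasible solution exists)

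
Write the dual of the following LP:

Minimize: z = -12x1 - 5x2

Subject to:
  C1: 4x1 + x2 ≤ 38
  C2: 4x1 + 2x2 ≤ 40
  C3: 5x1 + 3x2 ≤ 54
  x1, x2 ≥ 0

Primal min cᵀx s.t. Ax ≤ b, x ≥ 0  →  Dual max −bᵀy s.t. Aᵀy ≥ −c, y ≥ 0.

Maximize: z = -38y1 - 40y2 - 54y3

Subject to:
  4y1 + 4y2 + 5y3 ≥ 12
  y1 + 2y2 + 3y3 ≥ 5
  y1, y2, y3 ≥ 0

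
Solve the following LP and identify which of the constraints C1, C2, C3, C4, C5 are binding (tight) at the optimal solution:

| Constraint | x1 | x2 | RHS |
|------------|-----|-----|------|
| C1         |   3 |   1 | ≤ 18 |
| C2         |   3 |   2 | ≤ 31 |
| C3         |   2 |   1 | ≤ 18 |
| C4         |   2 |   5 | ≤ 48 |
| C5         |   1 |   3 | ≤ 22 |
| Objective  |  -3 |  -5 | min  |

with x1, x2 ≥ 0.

At x1 = 4, x2 = 6, compute slack b - a·x for each constraint:
  C1: 18 − 18 = 0  (binding)
  C2: 31 − 24 = 7  (slack)
  C3: 18 − 14 = 4  (slack)
  C4: 48 − 38 = 10  (slack)
  C5: 22 − 22 = 0  (binding)

Optimal: x1 = 4, x2 = 6
Binding: C1, C5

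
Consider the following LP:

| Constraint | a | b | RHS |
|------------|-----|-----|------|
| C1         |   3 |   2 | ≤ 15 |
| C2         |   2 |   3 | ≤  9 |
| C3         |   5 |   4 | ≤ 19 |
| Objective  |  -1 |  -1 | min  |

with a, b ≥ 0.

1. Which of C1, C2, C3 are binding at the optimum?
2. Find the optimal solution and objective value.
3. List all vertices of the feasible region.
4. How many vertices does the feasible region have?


1. C2, C3
2. a = 3, b = 1, z = -4
3. (0, 0), (3.8, 0), (3, 1), (0, 3)
4. 4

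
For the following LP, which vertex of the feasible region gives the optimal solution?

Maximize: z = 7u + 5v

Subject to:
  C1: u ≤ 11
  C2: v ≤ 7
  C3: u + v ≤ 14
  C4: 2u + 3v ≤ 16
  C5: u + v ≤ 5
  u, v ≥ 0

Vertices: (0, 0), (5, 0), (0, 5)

Evaluate the objective at each vertex of the feasible region:
  z(0, 0) = 0
  z(5, 0) = 35  ←
  z(0, 5) = 25
The maximum is at u = 5, v = 0.

(5, 0)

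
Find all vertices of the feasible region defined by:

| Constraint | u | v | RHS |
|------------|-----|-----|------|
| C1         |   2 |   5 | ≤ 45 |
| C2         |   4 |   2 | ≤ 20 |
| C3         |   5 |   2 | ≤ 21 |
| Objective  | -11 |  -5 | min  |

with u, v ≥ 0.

(0, 0), (4.2, 0), (1, 8), (0.625, 8.75), (0, 9)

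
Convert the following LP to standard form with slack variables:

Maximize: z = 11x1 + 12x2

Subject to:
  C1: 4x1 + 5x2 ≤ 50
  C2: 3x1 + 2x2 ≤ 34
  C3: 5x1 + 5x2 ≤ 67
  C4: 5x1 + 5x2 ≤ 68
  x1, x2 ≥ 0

max z = 11x1 + 12x2

s.t.
  4x1 + 5x2 + s1 = 50
  3x1 + 2x2 + s2 = 34
  5x1 + 5x2 + s3 = 67
  5x1 + 5x2 + s4 = 68
  x1, x2, s1, s2, s3, s4 ≥ 0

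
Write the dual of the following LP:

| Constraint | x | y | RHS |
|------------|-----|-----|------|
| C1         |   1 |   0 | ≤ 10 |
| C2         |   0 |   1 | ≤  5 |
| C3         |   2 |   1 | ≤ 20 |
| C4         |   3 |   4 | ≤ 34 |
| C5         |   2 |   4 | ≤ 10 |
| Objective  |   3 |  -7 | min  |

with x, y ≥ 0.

Primal min cᵀx s.t. Ax ≤ b, x ≥ 0  →  Dual max −bᵀy s.t. Aᵀy ≥ −c, y ≥ 0.

Maximize: z = -10y1 - 5y2 - 20y3 - 34y4 - 10y5

Subject to:
  y1 + 2y3 + 3y4 + 2y5 ≥ -3
  y2 + y3 + 4y4 + 4y5 ≥ 7
  y1, y2, y3, y4, y5 ≥ 0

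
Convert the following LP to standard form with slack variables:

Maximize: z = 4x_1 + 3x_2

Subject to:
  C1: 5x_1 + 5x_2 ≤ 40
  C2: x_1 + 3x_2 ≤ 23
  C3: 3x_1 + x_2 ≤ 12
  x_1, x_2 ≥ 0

max z = 4x_1 + 3x_2

s.t.
  5x_1 + 5x_2 + s1 = 40
  x_1 + 3x_2 + s2 = 23
  3x_1 + x_2 + s3 = 12
  x_1, x_2, s1, s2, s3 ≥ 0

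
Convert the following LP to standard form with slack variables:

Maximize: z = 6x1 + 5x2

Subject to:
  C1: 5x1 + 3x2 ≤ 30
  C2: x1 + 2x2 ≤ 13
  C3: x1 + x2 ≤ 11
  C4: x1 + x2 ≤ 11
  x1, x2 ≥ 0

max z = 6x1 + 5x2

s.t.
  5x1 + 3x2 + s1 = 30
  x1 + 2x2 + s2 = 13
  x1 + x2 + s3 = 11
  x1 + x2 + s4 = 11
  x1, x2, s1, s2, s3, s4 ≥ 0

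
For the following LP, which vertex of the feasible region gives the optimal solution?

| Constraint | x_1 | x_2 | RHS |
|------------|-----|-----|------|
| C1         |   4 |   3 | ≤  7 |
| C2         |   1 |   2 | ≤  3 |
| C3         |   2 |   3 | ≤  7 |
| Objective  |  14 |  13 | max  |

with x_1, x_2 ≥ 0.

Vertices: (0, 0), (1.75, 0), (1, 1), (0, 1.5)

Evaluate the objective at each vertex of the feasible region:
  z(0, 0) = 0
  z(1.75, 0) = 24.5
  z(1, 1) = 27  ←
  z(0, 1.5) = 19.5
The maximum is at x_1 = 1, x_2 = 1.

(1, 1)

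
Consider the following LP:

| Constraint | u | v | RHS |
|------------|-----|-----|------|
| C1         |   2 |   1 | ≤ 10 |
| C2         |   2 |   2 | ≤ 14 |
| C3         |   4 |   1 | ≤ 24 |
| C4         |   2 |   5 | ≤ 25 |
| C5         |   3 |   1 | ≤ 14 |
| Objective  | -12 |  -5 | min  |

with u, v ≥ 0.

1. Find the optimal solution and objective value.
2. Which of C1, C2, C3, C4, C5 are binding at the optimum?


1. u = 4, v = 2, z = -58
2. C1, C5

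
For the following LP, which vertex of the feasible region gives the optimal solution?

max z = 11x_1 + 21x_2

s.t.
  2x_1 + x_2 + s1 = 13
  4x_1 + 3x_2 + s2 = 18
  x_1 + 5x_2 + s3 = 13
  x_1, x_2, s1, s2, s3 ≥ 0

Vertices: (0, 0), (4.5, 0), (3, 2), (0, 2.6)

Evaluate the objective at each vertex of the feasible region:
  z(0, 0) = 0
  z(4.5, 0) = 49.5
  z(3, 2) = 75  ←
  z(0, 2.6) = 54.6
The maximum is at x_1 = 3, x_2 = 2.

(3, 2)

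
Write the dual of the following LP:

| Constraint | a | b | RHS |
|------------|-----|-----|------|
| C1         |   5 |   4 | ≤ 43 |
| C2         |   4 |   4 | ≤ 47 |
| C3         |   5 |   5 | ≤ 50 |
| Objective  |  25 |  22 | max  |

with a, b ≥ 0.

Primal max cᵀx s.t. Ax ≤ b, x ≥ 0  →  Dual min bᵀy s.t. Aᵀy ≥ c, y ≥ 0.

Minimize: z = 43y1 + 47y2 + 50y3

Subject to:
  5y1 + 4y2 + 5y3 ≥ 25
  4y1 + 4y2 + 5y3 ≥ 22
  y1, y2, y3 ≥ 0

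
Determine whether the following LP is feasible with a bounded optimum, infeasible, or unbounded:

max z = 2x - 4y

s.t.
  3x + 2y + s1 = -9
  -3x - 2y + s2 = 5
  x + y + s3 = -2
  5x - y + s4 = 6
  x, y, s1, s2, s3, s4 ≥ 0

Infeasible (no feasible solution exists)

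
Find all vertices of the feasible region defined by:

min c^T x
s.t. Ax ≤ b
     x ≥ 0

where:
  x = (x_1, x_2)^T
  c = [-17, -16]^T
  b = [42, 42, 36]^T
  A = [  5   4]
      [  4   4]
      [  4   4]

(0, 0), (8.4, 0), (6, 3), (0, 9)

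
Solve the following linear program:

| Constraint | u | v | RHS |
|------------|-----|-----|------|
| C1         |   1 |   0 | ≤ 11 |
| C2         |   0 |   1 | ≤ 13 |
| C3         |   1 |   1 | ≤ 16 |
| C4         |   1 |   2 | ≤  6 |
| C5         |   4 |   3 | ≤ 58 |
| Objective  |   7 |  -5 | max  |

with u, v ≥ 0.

Evaluate the objective at each vertex of the feasible region:
  z(0, 0) = 0
  z(6, 0) = 42  ←
  z(0, 3) = -15
The maximum is at u = 6, v = 0.

u = 6, v = 0, z = 42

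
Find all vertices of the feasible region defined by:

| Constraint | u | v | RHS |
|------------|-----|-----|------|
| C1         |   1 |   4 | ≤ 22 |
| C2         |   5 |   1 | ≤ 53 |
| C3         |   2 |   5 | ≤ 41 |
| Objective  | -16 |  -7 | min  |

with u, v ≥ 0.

(0, 0), (10.6, 0), (10, 3), (0, 5.5)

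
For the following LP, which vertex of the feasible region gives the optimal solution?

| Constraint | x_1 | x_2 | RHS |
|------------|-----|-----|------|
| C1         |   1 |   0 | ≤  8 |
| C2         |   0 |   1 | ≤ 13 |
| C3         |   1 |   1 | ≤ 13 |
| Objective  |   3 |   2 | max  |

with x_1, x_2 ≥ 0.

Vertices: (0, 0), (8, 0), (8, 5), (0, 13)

Evaluate the objective at each vertex of the feasible region:
  z(0, 0) = 0
  z(8, 0) = 24
  z(8, 5) = 34  ←
  z(0, 13) = 26
The maximum is at x_1 = 8, x_2 = 5.

(8, 5)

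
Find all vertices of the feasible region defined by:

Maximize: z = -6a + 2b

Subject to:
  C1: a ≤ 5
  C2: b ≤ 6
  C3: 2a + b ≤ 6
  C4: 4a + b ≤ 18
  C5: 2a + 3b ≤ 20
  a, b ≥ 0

(0, 0), (3, 0), (0, 6)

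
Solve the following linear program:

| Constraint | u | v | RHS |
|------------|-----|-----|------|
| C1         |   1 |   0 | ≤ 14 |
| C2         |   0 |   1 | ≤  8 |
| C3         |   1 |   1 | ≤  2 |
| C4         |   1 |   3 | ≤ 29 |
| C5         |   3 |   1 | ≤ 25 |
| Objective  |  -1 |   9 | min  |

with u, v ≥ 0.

Evaluate the objective at each vertex of the feasible region:
  z(0, 0) = 0
  z(2, 0) = -2  ←
  z(0, 2) = 18
The minimum is at u = 2, v = 0.

u = 2, v = 0, z = -2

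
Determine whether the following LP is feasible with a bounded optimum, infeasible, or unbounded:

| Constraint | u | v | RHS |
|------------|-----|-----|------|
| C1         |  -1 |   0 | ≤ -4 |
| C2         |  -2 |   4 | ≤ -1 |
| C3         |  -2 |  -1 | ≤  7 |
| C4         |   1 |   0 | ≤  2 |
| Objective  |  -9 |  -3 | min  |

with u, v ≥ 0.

Infeasible (no feasible solution exists)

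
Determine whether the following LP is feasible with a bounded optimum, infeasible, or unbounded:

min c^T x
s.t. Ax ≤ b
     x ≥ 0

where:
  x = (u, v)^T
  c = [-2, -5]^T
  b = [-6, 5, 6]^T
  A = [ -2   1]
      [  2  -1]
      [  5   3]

Infeasible (no feasible solution exists)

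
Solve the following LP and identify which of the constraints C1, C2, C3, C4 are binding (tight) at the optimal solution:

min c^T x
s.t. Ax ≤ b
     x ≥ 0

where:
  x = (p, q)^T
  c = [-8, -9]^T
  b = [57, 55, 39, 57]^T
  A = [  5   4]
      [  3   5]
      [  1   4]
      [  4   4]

At p = 5, q = 8, compute slack b - a·x for each constraint:
  C1: 57 − 57 = 0  (binding)
  C2: 55 − 55 = 0  (binding)
  C3: 39 − 37 = 2  (slack)
  C4: 57 − 52 = 5  (slack)

Optimal: p = 5, q = 8
Binding: C1, C2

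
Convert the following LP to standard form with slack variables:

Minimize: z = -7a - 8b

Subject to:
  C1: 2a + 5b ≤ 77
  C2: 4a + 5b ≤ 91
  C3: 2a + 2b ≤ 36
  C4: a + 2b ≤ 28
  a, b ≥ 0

min z = -7a - 8b

s.t.
  2a + 5b + s1 = 77
  4a + 5b + s2 = 91
  2a + 2b + s3 = 36
  a + 2b + s4 = 28
  a, b, s1, s2, s3, s4 ≥ 0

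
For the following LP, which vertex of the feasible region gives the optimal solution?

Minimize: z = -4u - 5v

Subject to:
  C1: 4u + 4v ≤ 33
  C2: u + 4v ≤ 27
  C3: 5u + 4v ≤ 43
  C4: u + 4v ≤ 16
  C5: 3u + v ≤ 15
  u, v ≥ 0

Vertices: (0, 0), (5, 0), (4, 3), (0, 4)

Evaluate the objective at each vertex of the feasible region:
  z(0, 0) = 0
  z(5, 0) = -20
  z(4, 3) = -31  ←
  z(0, 4) = -20
The minimum is at u = 4, v = 3.

(4, 3)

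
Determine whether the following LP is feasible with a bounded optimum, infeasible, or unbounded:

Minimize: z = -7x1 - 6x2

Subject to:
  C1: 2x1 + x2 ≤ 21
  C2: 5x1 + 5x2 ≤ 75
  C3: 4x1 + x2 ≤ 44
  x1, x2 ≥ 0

Feasible with a bounded optimal solution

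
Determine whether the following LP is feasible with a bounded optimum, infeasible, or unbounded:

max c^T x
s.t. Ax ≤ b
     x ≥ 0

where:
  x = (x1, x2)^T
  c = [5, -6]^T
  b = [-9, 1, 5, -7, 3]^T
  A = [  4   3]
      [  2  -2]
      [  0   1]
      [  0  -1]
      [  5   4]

Infeasible (no feasible solution exists)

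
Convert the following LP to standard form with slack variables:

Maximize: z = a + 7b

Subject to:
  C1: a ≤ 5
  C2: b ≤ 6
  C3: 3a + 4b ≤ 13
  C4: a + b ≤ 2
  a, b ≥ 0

max z = a + 7b

s.t.
  a + s1 = 5
  b + s2 = 6
  3a + 4b + s3 = 13
  a + b + s4 = 2
  a, b, s1, s2, s3, s4 ≥ 0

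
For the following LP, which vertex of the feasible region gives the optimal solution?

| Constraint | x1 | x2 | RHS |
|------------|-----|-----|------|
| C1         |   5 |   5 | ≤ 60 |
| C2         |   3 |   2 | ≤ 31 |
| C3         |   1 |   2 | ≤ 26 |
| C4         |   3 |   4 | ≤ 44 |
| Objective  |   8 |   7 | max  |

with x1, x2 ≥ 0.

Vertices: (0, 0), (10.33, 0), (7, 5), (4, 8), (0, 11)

Evaluate the objective at each vertex of the feasible region:
  z(0, 0) = 0
  z(10.33, 0) = 82.67
  z(7, 5) = 91  ←
  z(4, 8) = 88
  z(0, 11) = 77
The maximum is at x1 = 7, x2 = 5.

(7, 5)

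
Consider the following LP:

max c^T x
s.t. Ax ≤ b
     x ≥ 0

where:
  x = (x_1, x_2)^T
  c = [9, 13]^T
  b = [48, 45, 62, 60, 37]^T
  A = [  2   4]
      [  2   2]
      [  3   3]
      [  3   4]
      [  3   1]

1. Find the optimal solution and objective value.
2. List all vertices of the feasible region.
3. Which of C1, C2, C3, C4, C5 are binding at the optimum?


1. x_1 = 10, x_2 = 7, z = 181
2. (0, 0), (12.33, 0), (10, 7), (0, 12)
3. C1, C5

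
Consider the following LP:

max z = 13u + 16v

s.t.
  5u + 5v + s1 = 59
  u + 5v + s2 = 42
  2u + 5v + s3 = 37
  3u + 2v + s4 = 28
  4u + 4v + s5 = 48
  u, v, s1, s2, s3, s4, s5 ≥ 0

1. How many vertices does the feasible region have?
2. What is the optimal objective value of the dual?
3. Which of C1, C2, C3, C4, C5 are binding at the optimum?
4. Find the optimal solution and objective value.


1. 4
2. 158
3. C3, C4
4. u = 6, v = 5, z = 158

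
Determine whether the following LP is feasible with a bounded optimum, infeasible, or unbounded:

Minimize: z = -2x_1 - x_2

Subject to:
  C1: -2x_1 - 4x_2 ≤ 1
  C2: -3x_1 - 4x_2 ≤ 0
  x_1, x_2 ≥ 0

Unbounded (objective can decrease without bound)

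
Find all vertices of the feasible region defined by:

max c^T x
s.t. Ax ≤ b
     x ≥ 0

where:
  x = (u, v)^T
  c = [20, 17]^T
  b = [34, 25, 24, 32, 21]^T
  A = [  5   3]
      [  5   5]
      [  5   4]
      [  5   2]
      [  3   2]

(0, 0), (4.8, 0), (4, 1), (0, 5)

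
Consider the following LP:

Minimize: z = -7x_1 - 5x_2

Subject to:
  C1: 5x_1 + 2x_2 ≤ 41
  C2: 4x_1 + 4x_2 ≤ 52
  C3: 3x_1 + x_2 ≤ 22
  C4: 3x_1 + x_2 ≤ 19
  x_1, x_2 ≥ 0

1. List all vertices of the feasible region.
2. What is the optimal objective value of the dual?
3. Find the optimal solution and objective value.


1. (0, 0), (6.333, 0), (3, 10), (0, 13)
2. -71
3. x_1 = 3, x_2 = 10, z = -71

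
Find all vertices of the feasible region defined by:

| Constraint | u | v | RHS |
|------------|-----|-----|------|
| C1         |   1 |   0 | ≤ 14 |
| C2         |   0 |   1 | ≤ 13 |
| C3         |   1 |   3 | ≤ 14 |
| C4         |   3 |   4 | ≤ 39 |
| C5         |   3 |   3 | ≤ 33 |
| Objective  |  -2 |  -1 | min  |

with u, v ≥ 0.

(0, 0), (11, 0), (9.5, 1.5), (0, 4.667)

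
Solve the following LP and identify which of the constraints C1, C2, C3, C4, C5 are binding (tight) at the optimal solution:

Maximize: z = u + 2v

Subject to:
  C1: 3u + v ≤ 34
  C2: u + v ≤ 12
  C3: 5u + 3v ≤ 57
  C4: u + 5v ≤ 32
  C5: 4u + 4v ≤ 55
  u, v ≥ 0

At u = 7, v = 5, compute slack b - a·x for each constraint:
  C1: 34 − 26 = 8  (slack)
  C2: 12 − 12 = 0  (binding)
  C3: 57 − 50 = 7  (slack)
  C4: 32 − 32 = 0  (binding)
  C5: 55 − 48 = 7  (slack)

Optimal: u = 7, v = 5
Binding: C2, C4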